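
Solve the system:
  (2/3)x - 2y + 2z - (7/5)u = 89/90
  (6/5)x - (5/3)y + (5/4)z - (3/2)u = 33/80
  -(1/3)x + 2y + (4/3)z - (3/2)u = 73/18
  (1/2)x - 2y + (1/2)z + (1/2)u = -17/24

Row-reduce the augmented matrix:
R1 ← R1 / (2/3).
R2 ← R2 − 6/5·R1.
R3 ← R3 + 1/3·R1.
R4 ← R4 − 1/2·R1.
R2 ← R2 / (29/15).
R1 ← R1 + 3·R2.
R3 ← R3 − 1·R2.
R4 ← R4 + 1/2·R2.
R3 ← R3 / (1235/348).
R1 ← R1 + 75/116·R3.
R2 ← R2 + 141/116·R3.
R4 ← R4 + 373/232·R3.
R4 ← R4 / (14279/24700).
R1 ← R1 + 501/494·R4.
R2 ← R2 + 2511/6175·R4.
R3 ← R3 + 4746/6175·R4.
Reading off the reduced rows gives x = 4/3, y = 3/2, z = 9/4, u = 1.

x = 4/3, y = 3/2, z = 9/4, u = 1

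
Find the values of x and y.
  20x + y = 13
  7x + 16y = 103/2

x = 1/2, y = 3

From equation 1: y = 13 − 20·x.
Substitute into equation 2 and solve: x = 1/2.
Then y = 3.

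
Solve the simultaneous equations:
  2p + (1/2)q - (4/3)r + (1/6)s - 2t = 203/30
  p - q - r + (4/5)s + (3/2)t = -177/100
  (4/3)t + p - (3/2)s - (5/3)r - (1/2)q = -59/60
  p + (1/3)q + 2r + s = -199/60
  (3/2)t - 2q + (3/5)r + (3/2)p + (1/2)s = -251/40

p = -1/4, q = 1, r = -2, s = 3/5, t = -2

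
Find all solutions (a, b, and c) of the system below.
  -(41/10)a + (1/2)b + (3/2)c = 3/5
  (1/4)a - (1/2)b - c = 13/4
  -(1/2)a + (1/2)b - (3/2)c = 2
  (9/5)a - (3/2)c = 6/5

no solution

Row-reduce:
R1 ← R1 / (-41/10).
R2 ← R2 − 1/4·R1.
R3 ← R3 + 1/2·R1.
R4 ← R4 − 9/5·R1.
R2 ← R2 / (-77/164).
R1 ← R1 + 5/41·R2.
R3 ← R3 − 18/41·R2.
R4 ← R4 − 9/41·R2.
R3 ← R3 / (-195/77).
R1 ← R1 + 10/77·R3.
R2 ← R2 − 149/77·R3.
R4 ← R4 + 195/154·R3.
Row 4 reduces to 0 = 1/2, a contradiction. The system is inconsistent.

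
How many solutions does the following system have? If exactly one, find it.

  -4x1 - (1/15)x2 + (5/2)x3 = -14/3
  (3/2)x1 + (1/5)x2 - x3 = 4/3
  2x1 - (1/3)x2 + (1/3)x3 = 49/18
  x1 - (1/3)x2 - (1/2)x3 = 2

x1 = 1, x2 = -5/2, x3 = -1/3

Row-reduce the augmented matrix:
R1 ← R1 / (-4).
R2 ← R2 − 3/2·R1.
R3 ← R3 − 2·R1.
R4 ← R4 − 1·R1.
R2 ← R2 / (7/40).
R1 ← R1 − 1/60·R2.
R3 ← R3 + 11/30·R2.
R4 ← R4 + 7/20·R2.
R3 ← R3 / (61/42).
R1 ← R1 + 13/21·R3.
R2 ← R2 + 5/14·R3.
R4 reduces to 0 = 0, so the extra equation is consistent.
Reading off the reduced rows gives x1 = 1, x2 = -5/2, x3 = -1/3.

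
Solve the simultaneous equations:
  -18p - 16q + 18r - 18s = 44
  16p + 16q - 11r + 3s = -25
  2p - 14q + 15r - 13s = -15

Row-reduce:
R1 ← R1 / (-18).
R2 ← R2 − 16·R1.
R3 ← R3 − 2·R1.
R2 ← R2 / (16/9).
R1 ← R1 − 8/9·R2.
R3 ← R3 + 142/9·R2.
R3 ← R3 / (491/8).
R1 ← R1 + 7/2·R3.
R2 ← R2 − 45/16·R3.
Rank is 3 with 4 unknowns, leaving s free.

infinitely many solutions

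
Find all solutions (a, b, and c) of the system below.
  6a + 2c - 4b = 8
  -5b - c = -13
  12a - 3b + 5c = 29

infinitely many solutions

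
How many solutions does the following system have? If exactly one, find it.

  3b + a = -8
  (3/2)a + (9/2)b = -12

infinitely many solutions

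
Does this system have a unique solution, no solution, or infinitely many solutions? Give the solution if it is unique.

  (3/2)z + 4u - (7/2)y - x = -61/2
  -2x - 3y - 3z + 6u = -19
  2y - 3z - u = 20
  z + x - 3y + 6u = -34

Row-reduce:
R1 ← R1 / (-1).
R2 ← R2 + 2·R1.
R4 ← R4 − 1·R1.
R2 ← R2 / (4).
R1 ← R1 − 7/2·R2.
R3 ← R3 − 2·R2.
R4 ← R4 + 13/2·R2.
Swap R3 and R4.
R3 ← R3 / (-29/4).
R1 ← R1 − 15/4·R3.
R2 ← R2 + 3/2·R3.
Row 4 reduces to 0 = -1, a contradiction. The system is inconsistent.

no solution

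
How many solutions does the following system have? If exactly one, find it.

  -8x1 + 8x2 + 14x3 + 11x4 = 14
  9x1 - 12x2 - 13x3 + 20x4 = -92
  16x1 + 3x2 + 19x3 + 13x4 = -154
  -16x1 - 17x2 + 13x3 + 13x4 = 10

Row-reduce the augmented matrix:
R1 ← R1 / (-8).
R2 ← R2 − 9·R1.
R3 ← R3 − 16·R1.
R4 ← R4 + 16·R1.
R2 ← R2 / (-3).
R1 ← R1 + 1·R2.
R3 ← R3 − 19·R2.
R4 ← R4 + 33·R2.
R3 ← R3 / (773/12).
R1 ← R1 + 8/3·R3.
R2 ← R2 + 11/12·R3.
R4 ← R4 + 181/4·R3.
R4 ← R4 / (-151899/773).
R1 ← R1 + 3447/1546·R4.
R2 ← R2 + 11403/1546·R4.
R3 ← R3 − 5761/1546·R4.
Reading off the reduced rows gives x1 = -6, x2 = 2, x3 = -2, x4 = -2.

x1 = -6, x2 = 2, x3 = -2, x4 = -2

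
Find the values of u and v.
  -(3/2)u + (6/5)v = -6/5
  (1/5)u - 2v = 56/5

Row-reduce the augmented matrix:
R1 ← R1 / (-3/2).
R2 ← R2 − 1/5·R1.
R2 ← R2 / (-46/25).
R1 ← R1 + 4/5·R2.
Reading off the reduced rows gives u = -4, v = -6.

u = -4, v = -6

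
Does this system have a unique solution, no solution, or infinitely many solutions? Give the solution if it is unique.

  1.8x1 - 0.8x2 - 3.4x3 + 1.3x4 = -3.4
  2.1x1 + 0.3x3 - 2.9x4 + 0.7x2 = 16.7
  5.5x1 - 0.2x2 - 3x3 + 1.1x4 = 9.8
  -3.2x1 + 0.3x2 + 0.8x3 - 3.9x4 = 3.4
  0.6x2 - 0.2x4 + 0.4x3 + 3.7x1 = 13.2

Row-reduce the augmented matrix:
R1 ← R1 / (9/5).
R2 ← R2 − 21/10·R1.
R3 ← R3 − 11/2·R1.
R4 ← R4 + 16/5·R1.
R5 ← R5 − 37/10·R1.
R2 ← R2 / (49/30).
R1 ← R1 + 4/9·R2.
R3 ← R3 − 101/45·R2.
R4 ← R4 + 101/90·R2.
R5 ← R5 − 101/45·R2.
R3 ← R3 / (2243/1470).
R1 ← R1 + 107/147·R3.
R2 ← R2 − 128/49·R3.
R4 ← R4 + 340/147·R3.
R5 ← R5 − 2243/1470·R3.
R4 ← R4 / (9983/44860).
R1 ← R1 − 2345/2243·R4.
R2 ← R2 + 36683/4486·R4.
R3 ← R3 − 9399/4486·R4.
R5 reduces to 0 = 0, so the extra equation is consistent.
Reading off the reduced rows gives x1 = 4, x2 = -6, x3 = 3, x4 = -4.

x1 = 4, x2 = -6, x3 = 3, x4 = -4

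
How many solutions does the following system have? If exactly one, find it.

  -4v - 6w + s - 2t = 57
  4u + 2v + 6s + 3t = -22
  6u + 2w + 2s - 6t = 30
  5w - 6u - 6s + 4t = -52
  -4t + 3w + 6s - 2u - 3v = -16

u = 4, v = -4, w = -6, s = -3, t = -4

Row-reduce the augmented matrix:
Swap R1 and R2.
R1 ← R1 / (4).
R3 ← R3 − 6·R1.
R4 ← R4 + 6·R1.
R5 ← R5 + 2·R1.
R2 ← R2 / (-4).
R1 ← R1 − 1/2·R2.
R3 ← R3 + 3·R2.
R4 ← R4 − 3·R2.
R5 ← R5 + 2·R2.
R3 ← R3 / (13/2).
R1 ← R1 + 3/4·R3.
R2 ← R2 − 3/2·R3.
R4 ← R4 − 1/2·R3.
R5 ← R5 − 6·R3.
R4 ← R4 / (113/26).
R1 ← R1 − 19/26·R4.
R2 ← R2 − 20/13·R4.
R3 ← R3 + 31/26·R4.
R5 ← R5 − 407/26·R4.
R5 ← R5 / (-4723/226).
R1 ← R1 + 207/113·R5.
R2 ← R2 + 33/226·R5.
R3 ← R3 − 82/113·R5.
R4 ← R4 − 200/113·R5.
Reading off the reduced rows gives u = 4, v = -4, w = -6, s = -3, t = -4.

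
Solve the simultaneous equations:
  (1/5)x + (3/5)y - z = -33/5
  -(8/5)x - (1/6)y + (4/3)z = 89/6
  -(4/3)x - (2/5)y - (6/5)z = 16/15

x = -5, y = -1, z = 5

Row-reduce the augmented matrix:
R1 ← R1 / (1/5).
R2 ← R2 + 8/5·R1.
R3 ← R3 + 4/3·R1.
R2 ← R2 / (139/30).
R1 ← R1 − 3·R2.
R3 ← R3 − 18/5·R2.
R3 ← R3 / (-5602/2085).
R1 ← R1 + 95/139·R3.
R2 ← R2 + 200/139·R3.
Reading off the reduced rows gives x = -5, y = -1, z = 5.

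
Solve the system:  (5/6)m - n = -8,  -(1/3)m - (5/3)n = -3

Row-reduce the augmented matrix:
R1 ← R1 / (5/6).
R2 ← R2 + 1/3·R1.
R2 ← R2 / (-31/15).
R1 ← R1 + 6/5·R2.
Reading off the reduced rows gives m = -6, n = 3.

m = -6, n = 3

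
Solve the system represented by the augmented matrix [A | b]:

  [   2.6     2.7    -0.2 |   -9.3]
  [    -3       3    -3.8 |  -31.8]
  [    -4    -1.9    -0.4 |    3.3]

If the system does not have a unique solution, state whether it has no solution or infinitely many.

x_1 = 0, x_2 = -3, x_3 = 6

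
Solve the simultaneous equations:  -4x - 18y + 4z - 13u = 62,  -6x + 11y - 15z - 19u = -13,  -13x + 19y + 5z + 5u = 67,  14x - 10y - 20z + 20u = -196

Row-reduce the augmented matrix:
R1 ← R1 / (-4).
R2 ← R2 + 6·R1.
R3 ← R3 + 13·R1.
R4 ← R4 − 14·R1.
R2 ← R2 / (38).
R1 ← R1 − 9/2·R2.
R3 ← R3 − 155/2·R2.
R4 ← R4 + 73·R2.
R3 ← R3 / (2647/76).
R1 ← R1 − 113/76·R3.
R2 ← R2 + 21/38·R3.
R4 ← R4 + 1761/38·R3.
R4 ← R4 / (97867/2647).
R1 ← R1 − 3222/2647·R4.
R2 ← R2 − 3953/5294·R4.
R3 ← R3 − 7027/5294·R4.
Reading off the reduced rows gives x = -4, y = 0, z = 5, u = -2.

x = -4, y = 0, z = 5, u = -2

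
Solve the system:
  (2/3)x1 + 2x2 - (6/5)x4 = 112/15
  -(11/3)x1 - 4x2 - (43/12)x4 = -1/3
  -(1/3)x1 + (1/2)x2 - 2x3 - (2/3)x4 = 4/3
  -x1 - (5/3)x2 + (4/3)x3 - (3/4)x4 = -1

Row-reduce:
R1 ← R1 / (2/3).
R2 ← R2 + 11/3·R1.
R3 ← R3 + 1/3·R1.
R4 ← R4 + 1·R1.
R2 ← R2 / (7).
R1 ← R1 − 3·R2.
R3 ← R3 − 3/2·R2.
R4 ← R4 − 4/3·R2.
R3 ← R3 / (-2).
R4 ← R4 − 4/3·R3.
Rank is 3 with 4 unknowns, leaving x4 free.

infinitely many solutions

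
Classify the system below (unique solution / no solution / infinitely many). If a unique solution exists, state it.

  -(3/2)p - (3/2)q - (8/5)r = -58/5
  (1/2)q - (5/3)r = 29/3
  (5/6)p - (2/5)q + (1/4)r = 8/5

p = 6, q = 6, r = -4

Row-reduce the augmented matrix:
R1 ← R1 / (-3/2).
R3 ← R3 − 5/6·R1.
R2 ← R2 / (1/2).
R1 ← R1 − 1·R2.
R3 ← R3 + 37/30·R2.
R3 ← R3 / (-19/4).
R1 ← R1 − 22/5·R3.
R2 ← R2 + 10/3·R3.
Reading off the reduced rows gives p = 6, q = 6, r = -4.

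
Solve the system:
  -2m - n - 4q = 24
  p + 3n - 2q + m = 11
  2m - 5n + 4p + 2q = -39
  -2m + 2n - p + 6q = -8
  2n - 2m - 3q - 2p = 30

no solution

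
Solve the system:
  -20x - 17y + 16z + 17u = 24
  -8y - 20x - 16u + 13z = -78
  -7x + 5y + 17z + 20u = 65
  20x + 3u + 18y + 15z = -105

Row-reduce the augmented matrix:
R1 ← R1 / (-20).
R2 ← R2 + 20·R1.
R3 ← R3 + 7·R1.
R4 ← R4 − 20·R1.
R2 ← R2 / (9).
R1 ← R1 − 17/20·R2.
R3 ← R3 − 219/20·R2.
R4 ← R4 − 1·R2.
R3 ← R3 / (301/20).
R1 ← R1 + 31/60·R3.
R2 ← R2 + 1/3·R3.
R4 ← R4 − 94/3·R3.
R4 ← R4 / (-80525/903).
R1 ← R1 − 3727/903·R4.
R2 ← R2 + 2227/903·R4.
R3 ← R3 − 1084/301·R4.
Reading off the reduced rows gives x = -6, y = 5, z = -6, u = 5.

x = -6, y = 5, z = -6, u = 5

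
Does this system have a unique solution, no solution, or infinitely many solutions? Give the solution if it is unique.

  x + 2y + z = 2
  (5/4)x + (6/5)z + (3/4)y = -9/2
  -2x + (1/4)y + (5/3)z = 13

Row-reduce the augmented matrix:
R2 ← R2 − 5/4·R1.
R3 ← R3 + 2·R1.
R2 ← R2 / (-7/4).
R1 ← R1 − 2·R2.
R3 ← R3 − 17/4·R2.
R3 ← R3 / (1489/420).
R1 ← R1 − 33/35·R3.
R2 ← R2 − 1/35·R3.
Reading off the reduced rows gives x = -6, y = 4, z = 0.

x = -6, y = 4, z = 0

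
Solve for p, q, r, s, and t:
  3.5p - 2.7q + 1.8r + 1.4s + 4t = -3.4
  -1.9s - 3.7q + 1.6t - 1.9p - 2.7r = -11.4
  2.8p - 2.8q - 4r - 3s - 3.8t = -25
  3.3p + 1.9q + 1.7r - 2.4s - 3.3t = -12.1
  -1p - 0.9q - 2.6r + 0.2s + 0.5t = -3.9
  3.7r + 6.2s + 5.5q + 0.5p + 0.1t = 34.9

Row-reduce the augmented matrix:
R1 ← R1 / (7/2).
R2 ← R2 + 19/10·R1.
R3 ← R3 − 14/5·R1.
R4 ← R4 − 33/10·R1.
R5 ← R5 + 1·R1.
R6 ← R6 − 1/2·R1.
R2 ← R2 / (-904/175).
R1 ← R1 + 27/35·R2.
R3 ← R3 + 16/25·R2.
R4 ← R4 − 778/175·R2.
R5 ← R5 + 117/70·R2.
R6 ← R6 − 206/35·R2.
R3 ← R3 / (-2953/565).
R1 ← R1 − 1395/1808·R3.
R2 ← R2 − 603/1808·R3.
R4 ← R4 + 6689/4520·R3.
R5 ← R5 + 27631/18080·R3.
R6 ← R6 − 6689/4520·R3.
R4 ← R4 / (-84445/23624).
R1 ← R1 + 809/47248·R4.
R2 ← R2 + 1569/47248·R4.
R3 ← R3 − 2248/2953·R4.
R5 ← R5 − 1007453/472480·R4.
R6 ← R6 − 84445/23624·R4.
R5 ← R5 / (1338601/844450).
R1 ← R1 + 43448/84445·R5.
R2 ← R2 + 100548/84445·R5.
R3 ← R3 − 89871/84445·R5.
R4 ← R4 − 40429/84445·R5.
R6 reduces to 0 = 0, so the extra equation is consistent.
Reading off the reduced rows gives p = -3, q = -1, r = 3, s = 5, t = -2.

p = -3, q = -1, r = 3, s = 5, t = -2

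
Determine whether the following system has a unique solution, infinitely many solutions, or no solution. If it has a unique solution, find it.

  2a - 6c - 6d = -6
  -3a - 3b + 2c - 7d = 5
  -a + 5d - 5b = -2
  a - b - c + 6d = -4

no solution

Row-reduce:
R1 ← R1 / (2).
R2 ← R2 + 3·R1.
R3 ← R3 + 1·R1.
R4 ← R4 − 1·R1.
R2 ← R2 / (-3).
R3 ← R3 + 5·R2.
R4 ← R4 + 1·R2.
R3 ← R3 / (26/3).
R1 ← R1 + 3·R3.
R2 ← R2 − 7/3·R3.
R4 ← R4 − 13/3·R3.
Row 4 reduces to 0 = -1/2, a contradiction. The system is inconsistent.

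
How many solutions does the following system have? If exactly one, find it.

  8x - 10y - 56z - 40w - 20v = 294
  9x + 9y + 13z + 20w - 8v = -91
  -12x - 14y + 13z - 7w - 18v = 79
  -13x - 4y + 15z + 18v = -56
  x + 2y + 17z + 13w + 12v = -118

infinitely many solutions

Row-reduce:
R1 ← R1 / (8).
R2 ← R2 − 9·R1.
R3 ← R3 + 12·R1.
R4 ← R4 + 13·R1.
R5 ← R5 − 1·R1.
R2 ← R2 / (81/4).
R1 ← R1 + 5/4·R2.
R3 ← R3 + 29·R2.
R4 ← R4 + 81/4·R2.
R5 ← R5 − 13/4·R2.
R3 ← R3 / (3065/81).
R1 ← R1 + 187/81·R3.
R2 ← R2 − 304/81·R3.
R5 ← R5 − 956/81·R3.
Swap R4 and R5.
R4 ← R4 / (-1743/3065).
R1 ← R1 − 1851/3065·R4.
R2 ← R2 − 1908/3065·R4.
R3 ← R3 − 2113/3065·R4.
Rank is 4 with 5 unknowns, leaving v free.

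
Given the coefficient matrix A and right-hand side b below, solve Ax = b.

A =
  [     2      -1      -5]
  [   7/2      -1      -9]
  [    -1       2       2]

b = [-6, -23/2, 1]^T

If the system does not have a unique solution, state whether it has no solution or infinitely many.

Row-reduce:
R1 ← R1 / (2).
R2 ← R2 − 7/2·R1.
R3 ← R3 + 1·R1.
R2 ← R2 / (3/4).
R1 ← R1 + 1/2·R2.
R3 ← R3 − 3/2·R2.
Rank is 2 with 3 unknowns, leaving x_3 free.

infinitely many solutions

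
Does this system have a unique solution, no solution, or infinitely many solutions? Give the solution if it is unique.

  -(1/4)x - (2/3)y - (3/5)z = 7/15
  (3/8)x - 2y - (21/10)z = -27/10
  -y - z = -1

no solution

Row-reduce:
R1 ← R1 / (-1/4).
R2 ← R2 − 3/8·R1.
R2 ← R2 / (-3).
R1 ← R1 − 8/3·R2.
R3 ← R3 + 1·R2.
Row 3 reduces to 0 = -1/3, a contradiction. The system is inconsistent.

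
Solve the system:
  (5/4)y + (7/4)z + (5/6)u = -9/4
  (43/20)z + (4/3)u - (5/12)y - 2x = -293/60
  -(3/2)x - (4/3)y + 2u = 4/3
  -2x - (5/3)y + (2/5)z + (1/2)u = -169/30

Row-reduce:
Swap R1 and R2.
R1 ← R1 / (-2).
R3 ← R3 + 3/2·R1.
R4 ← R4 + 2·R1.
R2 ← R2 / (5/4).
R1 ← R1 − 5/24·R2.
R3 ← R3 + 49/48·R2.
R4 ← R4 + 5/4·R2.
R3 ← R3 / (-11/60).
R1 ← R1 + 41/30·R3.
R2 ← R2 − 7/5·R3.
Row 4 reduces to 0 = -3, a contradiction. The system is inconsistent.

no solution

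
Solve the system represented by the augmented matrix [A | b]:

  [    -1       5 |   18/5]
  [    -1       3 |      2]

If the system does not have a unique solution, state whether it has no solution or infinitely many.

x_1 = 2/5, x_2 = 4/5

Row-reduce the augmented matrix:
R1 ← R1 / (-1).
R2 ← R2 + 1·R1.
R2 ← R2 / (-2).
R1 ← R1 + 5·R2.
Reading off the reduced rows gives x_1 = 2/5, x_2 = 4/5.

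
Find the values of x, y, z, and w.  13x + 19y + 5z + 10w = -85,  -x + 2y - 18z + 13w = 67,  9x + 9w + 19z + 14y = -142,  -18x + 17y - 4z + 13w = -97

x = 2, y = -4, z = -5, w = -1

Row-reduce the augmented matrix:
R1 ← R1 / (13).
R2 ← R2 + 1·R1.
R3 ← R3 − 9·R1.
R4 ← R4 + 18·R1.
R2 ← R2 / (45/13).
R1 ← R1 − 19/13·R2.
R3 ← R3 − 11/13·R2.
R4 ← R4 − 563/13·R2.
R3 ← R3 / (893/45).
R1 ← R1 − 352/45·R3.
R2 ← R2 + 229/45·R3.
R4 ← R4 − 10049/45·R3.
R4 ← R4 / (-116910/893).
R1 ← R1 + 4051/893·R4.
R2 ← R2 − 3257/893·R4.
R3 ← R3 + 58/893·R4.
Reading off the reduced rows gives x = 2, y = -4, z = -5, w = -1.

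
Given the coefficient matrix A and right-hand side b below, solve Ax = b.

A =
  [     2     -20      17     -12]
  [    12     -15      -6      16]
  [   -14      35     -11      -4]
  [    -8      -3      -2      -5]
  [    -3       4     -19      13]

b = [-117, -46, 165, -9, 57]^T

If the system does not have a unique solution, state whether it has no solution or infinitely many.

Row-reduce:
R1 ← R1 / (2).
R2 ← R2 − 12·R1.
R3 ← R3 + 14·R1.
R4 ← R4 + 8·R1.
R5 ← R5 + 3·R1.
R2 ← R2 / (105).
R1 ← R1 + 10·R2.
R3 ← R3 + 105·R2.
R4 ← R4 + 83·R2.
R5 ← R5 + 26·R2.
Swap R3 and R4.
R3 ← R3 / (-678/35).
R1 ← R1 + 25/14·R3.
R2 ← R2 + 36/35·R3.
R5 ← R5 + 1417/70·R3.
Swap R4 and R5.
R4 ← R4 / (-2101/4068).
R1 ← R1 − 3475/4068·R4.
R2 ← R2 + 14/339·R4.
R3 ← R3 + 1739/2034·R4.
Row 5 reduces to 0 = 2, a contradiction. The system is inconsistent.

no solution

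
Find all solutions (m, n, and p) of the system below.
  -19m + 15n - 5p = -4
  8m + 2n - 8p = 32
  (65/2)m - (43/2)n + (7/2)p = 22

Row-reduce:
R1 ← R1 / (-19).
R2 ← R2 − 8·R1.
R3 ← R3 − 65/2·R1.
R2 ← R2 / (158/19).
R1 ← R1 + 15/19·R2.
R3 ← R3 − 79/19·R2.
Rank is 2 with 3 unknowns, leaving p free.

infinitely many solutions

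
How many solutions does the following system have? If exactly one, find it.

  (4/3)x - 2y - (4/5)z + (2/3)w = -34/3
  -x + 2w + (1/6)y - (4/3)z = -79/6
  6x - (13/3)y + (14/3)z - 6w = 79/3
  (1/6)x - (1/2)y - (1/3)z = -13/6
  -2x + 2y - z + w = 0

Row-reduce the augmented matrix:
R1 ← R1 / (4/3).
R2 ← R2 + 1·R1.
R3 ← R3 − 6·R1.
R4 ← R4 − 1/6·R1.
R5 ← R5 + 2·R1.
R2 ← R2 / (-4/3).
R1 ← R1 + 3/2·R2.
R3 ← R3 − 14/3·R2.
R4 ← R4 + 1/4·R2.
R5 ← R5 + 1·R2.
R3 ← R3 / (3/2).
R1 ← R1 − 63/40·R3.
R2 ← R2 − 29/20·R3.
R4 ← R4 − 31/240·R3.
R5 ← R5 + 3/4·R3.
R4 ← R4 / (-191/360).
R1 ← R1 + 41/20·R4.
R2 ← R2 + 49/30·R4.
R3 ← R3 + 1/6·R4.
R5 reduces to 0 = 0, so the extra equation is consistent.
Reading off the reduced rows gives x = 2, y = 5, z = 0, w = -6.

x = 2, y = 5, z = 0, w = -6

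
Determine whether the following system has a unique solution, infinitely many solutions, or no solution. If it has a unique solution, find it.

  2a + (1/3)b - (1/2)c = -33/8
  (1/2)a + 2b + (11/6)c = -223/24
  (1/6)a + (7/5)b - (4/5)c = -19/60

a = -5/2, b = -3/2, c = -11/4

Row-reduce the augmented matrix:
R1 ← R1 / (2).
R2 ← R2 − 1/2·R1.
R3 ← R3 − 1/6·R1.
R2 ← R2 / (23/12).
R1 ← R1 − 1/6·R2.
R3 ← R3 − 247/180·R2.
R3 ← R3 / (-2236/1035).
R1 ← R1 + 29/69·R3.
R2 ← R2 − 47/46·R3.
Reading off the reduced rows gives a = -5/2, b = -3/2, c = -11/4.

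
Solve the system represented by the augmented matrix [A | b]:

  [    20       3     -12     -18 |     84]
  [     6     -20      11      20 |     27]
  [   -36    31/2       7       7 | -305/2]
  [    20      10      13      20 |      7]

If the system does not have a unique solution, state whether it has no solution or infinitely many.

no solution

Row-reduce:
R1 ← R1 / (20).
R2 ← R2 − 6·R1.
R3 ← R3 + 36·R1.
R4 ← R4 − 20·R1.
R2 ← R2 / (-209/10).
R1 ← R1 − 3/20·R2.
R3 ← R3 − 209/10·R2.
R4 ← R4 − 7·R2.
Swap R3 and R4.
R3 ← R3 / (6247/209).
R1 ← R1 + 207/418·R3.
R2 ← R2 + 146/209·R3.
Row 4 reduces to 0 = 1/2, a contradiction. The system is inconsistent.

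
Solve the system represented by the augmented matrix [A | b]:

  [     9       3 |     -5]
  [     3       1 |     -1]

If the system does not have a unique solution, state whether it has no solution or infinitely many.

no solution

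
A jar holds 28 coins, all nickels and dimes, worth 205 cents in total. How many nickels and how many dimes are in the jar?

Let n = nickels, d = dimes.
  n + d = 28
  5n + 10d = 205
Row-reduce the augmented matrix:
R2 ← R2 − 5·R1.
R2 ← R2 / (5).
R1 ← R1 − 1·R2.
Reading off the reduced rows gives n = 15, d = 13.

nickels: 15, dimes: 13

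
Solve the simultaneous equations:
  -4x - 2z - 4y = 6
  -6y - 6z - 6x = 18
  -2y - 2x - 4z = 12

infinitely many solutions

Row-reduce:
R1 ← R1 / (-4).
R2 ← R2 + 6·R1.
R3 ← R3 + 2·R1.
R2 ← R2 / (-3).
R1 ← R1 − 1/2·R2.
R3 ← R3 + 3·R2.
Rank is 2 with 3 unknowns, leaving y free.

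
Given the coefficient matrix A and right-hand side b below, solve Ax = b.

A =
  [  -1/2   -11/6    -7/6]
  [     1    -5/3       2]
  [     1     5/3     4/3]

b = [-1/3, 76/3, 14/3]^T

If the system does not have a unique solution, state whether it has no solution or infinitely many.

x_1 = 5, x_2 = -5, x_3 = 6

Row-reduce the augmented matrix:
R1 ← R1 / (-1/2).
R2 ← R2 − 1·R1.
R3 ← R3 − 1·R1.
R2 ← R2 / (-16/3).
R1 ← R1 − 11/3·R2.
R3 ← R3 + 2·R2.
R3 ← R3 / (-7/8).
R1 ← R1 − 101/48·R3.
R2 ← R2 − 1/16·R3.
Reading off the reduced rows gives x_1 = 5, x_2 = -5, x_3 = 6.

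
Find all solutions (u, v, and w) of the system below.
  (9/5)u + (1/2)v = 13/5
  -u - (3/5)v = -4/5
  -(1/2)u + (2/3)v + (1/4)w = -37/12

u = 2, v = -2, w = -3

Row-reduce the augmented matrix:
R1 ← R1 / (9/5).
R2 ← R2 + 1·R1.
R3 ← R3 + 1/2·R1.
R2 ← R2 / (-29/90).
R1 ← R1 − 5/18·R2.
R3 ← R3 − 29/36·R2.
R3 ← R3 / (1/4).
Reading off the reduced rows gives u = 2, v = -2, w = -3.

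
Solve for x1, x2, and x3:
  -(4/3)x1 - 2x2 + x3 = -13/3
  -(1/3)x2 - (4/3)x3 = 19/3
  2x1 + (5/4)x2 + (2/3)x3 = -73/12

x1 = -2, x2 = 1, x3 = -5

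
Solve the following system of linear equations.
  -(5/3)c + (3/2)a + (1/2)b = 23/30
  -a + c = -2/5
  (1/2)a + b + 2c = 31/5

Row-reduce the augmented matrix:
R1 ← R1 / (3/2).
R2 ← R2 + 1·R1.
R3 ← R3 − 1/2·R1.
R2 ← R2 / (1/3).
R1 ← R1 − 1/3·R2.
R3 ← R3 − 5/6·R2.
R3 ← R3 / (17/6).
R1 ← R1 + 1·R3.
R2 ← R2 + 1/3·R3.
Reading off the reduced rows gives a = 12/5, b = 1, c = 2.

a = 12/5, b = 1, c = 2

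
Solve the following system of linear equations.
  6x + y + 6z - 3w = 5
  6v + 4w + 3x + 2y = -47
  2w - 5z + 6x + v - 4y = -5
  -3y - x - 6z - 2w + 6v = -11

infinitely many solutions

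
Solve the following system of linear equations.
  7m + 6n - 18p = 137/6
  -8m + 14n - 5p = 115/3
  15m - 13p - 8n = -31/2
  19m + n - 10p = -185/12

Row-reduce the augmented matrix:
R1 ← R1 / (7).
R2 ← R2 + 8·R1.
R3 ← R3 − 15·R1.
R4 ← R4 − 19·R1.
R2 ← R2 / (146/7).
R1 ← R1 − 6/7·R2.
R3 ← R3 + 146/7·R2.
R4 ← R4 + 107/7·R2.
Swap R3 and R4.
R3 ← R3 / (2937/146).
R1 ← R1 + 111/73·R3.
R2 ← R2 + 179/146·R3.
R4 reduces to 0 = 0, so the extra equation is consistent.
Reading off the reduced rows gives m = -5/3, n = 5/4, p = -3/2.

m = -5/3, n = 5/4, p = -3/2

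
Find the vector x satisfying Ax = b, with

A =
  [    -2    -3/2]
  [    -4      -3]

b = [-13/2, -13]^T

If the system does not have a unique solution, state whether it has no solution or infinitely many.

infinitely many solutions

Row-reduce:
R1 ← R1 / (-2).
R2 ← R2 + 4·R1.
Rank is 1 with 2 unknowns, leaving x_2 free.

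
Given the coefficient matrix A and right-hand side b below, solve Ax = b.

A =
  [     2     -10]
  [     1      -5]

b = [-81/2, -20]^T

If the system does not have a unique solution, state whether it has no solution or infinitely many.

no solution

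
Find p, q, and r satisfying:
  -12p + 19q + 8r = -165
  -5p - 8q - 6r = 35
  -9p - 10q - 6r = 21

Row-reduce the augmented matrix:
R1 ← R1 / (-12).
R2 ← R2 + 5·R1.
R3 ← R3 + 9·R1.
R2 ← R2 / (-191/12).
R1 ← R1 + 19/12·R2.
R3 ← R3 + 97/4·R2.
R3 ← R3 / (424/191).
R1 ← R1 − 50/191·R3.
R2 ← R2 − 112/191·R3.
Reading off the reduced rows gives p = 5, q = -3, r = -6.

p = 5, q = -3, r = -6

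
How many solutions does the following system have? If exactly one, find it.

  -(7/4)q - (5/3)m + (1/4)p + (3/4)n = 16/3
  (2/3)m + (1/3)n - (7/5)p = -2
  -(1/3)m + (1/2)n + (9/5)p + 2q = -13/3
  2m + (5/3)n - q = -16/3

Row-reduce the augmented matrix:
R1 ← R1 / (-5/3).
R2 ← R2 − 2/3·R1.
R3 ← R3 + 1/3·R1.
R4 ← R4 − 2·R1.
R2 ← R2 / (19/30).
R1 ← R1 + 9/20·R2.
R3 ← R3 − 7/20·R2.
R4 ← R4 − 77/30·R2.
R3 ← R3 / (469/190).
R1 ← R1 + 102/95·R3.
R2 ← R2 + 39/19·R3.
R4 ← R4 − 529/95·R3.
R4 ← R4 / (-3019/469).
R1 ← R1 − 1635/938·R4.
R2 ← R2 − 549/469·R4.
R3 ← R3 − 520/469·R4.
Reading off the reduced rows gives m = -2, n = -2, p = 0, q = -2.

m = -2, n = -2, p = 0, q = -2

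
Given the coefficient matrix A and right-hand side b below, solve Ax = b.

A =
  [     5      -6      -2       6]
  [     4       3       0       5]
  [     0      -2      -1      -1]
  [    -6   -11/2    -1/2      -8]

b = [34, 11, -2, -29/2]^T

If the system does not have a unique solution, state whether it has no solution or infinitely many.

Row-reduce:
R1 ← R1 / (5).
R2 ← R2 − 4·R1.
R4 ← R4 + 6·R1.
R2 ← R2 / (39/5).
R1 ← R1 + 6/5·R2.
R3 ← R3 + 2·R2.
R4 ← R4 + 127/10·R2.
R3 ← R3 / (-23/39).
R1 ← R1 + 2/13·R3.
R2 ← R2 − 8/39·R3.
R4 ← R4 + 23/78·R3.
Row 4 reduces to 0 = 3, a contradiction. The system is inconsistent.

no solution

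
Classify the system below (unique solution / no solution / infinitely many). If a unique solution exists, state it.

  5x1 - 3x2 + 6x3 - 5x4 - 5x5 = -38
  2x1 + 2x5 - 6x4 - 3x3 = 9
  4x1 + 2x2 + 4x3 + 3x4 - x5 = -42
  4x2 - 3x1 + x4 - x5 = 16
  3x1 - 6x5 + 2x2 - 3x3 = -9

Row-reduce the augmented matrix:
R1 ← R1 / (5).
R2 ← R2 − 2·R1.
R3 ← R3 − 4·R1.
R4 ← R4 + 3·R1.
R5 ← R5 − 3·R1.
R2 ← R2 / (6/5).
R1 ← R1 + 3/5·R2.
R3 ← R3 − 22/5·R2.
R4 ← R4 − 11/5·R2.
R5 ← R5 − 19/5·R2.
R3 ← R3 / (19).
R1 ← R1 + 3/2·R3.
R2 ← R2 + 9/2·R3.
R4 ← R4 − 27/2·R3.
R5 ← R5 − 21/2·R3.
R4 ← R4 / (-1147/114).
R1 ← R1 + 49/38·R4.
R2 ← R2 − 205/114·R4.
R3 ← R3 − 65/57·R4.
R5 ← R5 − 421/114·R4.
R5 ← R5 / (-11856/1147).
R1 ← R1 − 538/1147·R5.
R2 ← R2 − 30/1147·R5.
R3 ← R3 + 1100/1147·R5.
R4 ← R4 − 347/1147·R5.
Reading off the reduced rows gives x1 = -6, x2 = 0, x3 = -3, x4 = -2, x5 = 0.

x1 = -6, x2 = 0, x3 = -3, x4 = -2, x5 = 0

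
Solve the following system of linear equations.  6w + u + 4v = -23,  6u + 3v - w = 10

infinitely many solutions

Row-reduce:
R2 ← R2 − 6·R1.
R2 ← R2 / (-21).
R1 ← R1 − 4·R2.
Rank is 2 with 3 unknowns, leaving w free.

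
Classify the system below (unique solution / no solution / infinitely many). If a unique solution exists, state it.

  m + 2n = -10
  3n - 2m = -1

m = -4, n = -3

Row-reduce the augmented matrix:
R2 ← R2 + 2·R1.
R2 ← R2 / (7).
R1 ← R1 − 2·R2.
Reading off the reduced rows gives m = -4, n = -3.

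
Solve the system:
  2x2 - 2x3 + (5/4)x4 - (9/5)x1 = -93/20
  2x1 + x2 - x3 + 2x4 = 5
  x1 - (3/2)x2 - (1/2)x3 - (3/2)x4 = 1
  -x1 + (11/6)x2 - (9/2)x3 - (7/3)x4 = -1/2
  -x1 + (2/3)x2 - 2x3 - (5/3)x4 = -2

no solution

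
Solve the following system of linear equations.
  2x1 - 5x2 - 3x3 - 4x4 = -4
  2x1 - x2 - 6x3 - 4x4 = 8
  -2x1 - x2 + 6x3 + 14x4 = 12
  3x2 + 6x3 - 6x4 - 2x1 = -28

infinitely many solutions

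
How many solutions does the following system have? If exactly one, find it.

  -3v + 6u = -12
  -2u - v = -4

u = 0, v = 4

From equation 2: v = 4 − 2·u.
Substitute into equation 1 and solve: u = 0.
Then v = 4.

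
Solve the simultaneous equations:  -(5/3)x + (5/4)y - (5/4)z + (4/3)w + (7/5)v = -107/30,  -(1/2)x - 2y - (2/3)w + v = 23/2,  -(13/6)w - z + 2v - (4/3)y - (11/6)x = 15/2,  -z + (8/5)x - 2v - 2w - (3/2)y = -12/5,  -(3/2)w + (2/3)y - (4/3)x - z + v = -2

Row-reduce:
R1 ← R1 / (-5/3).
R2 ← R2 + 1/2·R1.
R3 ← R3 + 11/6·R1.
R4 ← R4 − 8/5·R1.
R5 ← R5 + 4/3·R1.
R2 ← R2 / (-19/8).
R1 ← R1 + 3/4·R2.
R3 ← R3 + 65/24·R2.
R4 ← R4 + 3/10·R2.
R5 ← R5 + 1/3·R2.
R3 ← R3 / (-1/19).
R1 ← R1 − 12/19·R3.
R2 ← R2 + 3/19·R3.
R4 ← R4 + 427/190·R3.
R5 ← R5 + 1/19·R3.
R4 ← R4 / (92357/900).
R1 ← R1 + 442/15·R4.
R2 ← R2 − 77/10·R4.
R3 ← R3 − 4133/90·R4.
Row 5 reduces to 0 = 2, a contradiction. The system is inconsistent.

no solution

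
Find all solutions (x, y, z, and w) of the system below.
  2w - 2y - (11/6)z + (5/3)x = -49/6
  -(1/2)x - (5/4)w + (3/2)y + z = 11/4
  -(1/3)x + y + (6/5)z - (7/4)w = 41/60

Row-reduce:
R1 ← R1 / (5/3).
R2 ← R2 + 1/2·R1.
R3 ← R3 + 1/3·R1.
R2 ← R2 / (9/10).
R1 ← R1 + 6/5·R2.
R3 ← R3 − 3/5·R2.
R3 ← R3 / (8/15).
R1 ← R1 + 1/2·R3.
R2 ← R2 − 1/2·R3.
Rank is 3 with 4 unknowns, leaving w free.

infinitely many solutions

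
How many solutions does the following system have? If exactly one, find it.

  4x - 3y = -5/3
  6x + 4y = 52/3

x = 4/3, y = 7/3

Row-reduce the augmented matrix:
R1 ← R1 / (4).
R2 ← R2 − 6·R1.
R2 ← R2 / (17/2).
R1 ← R1 + 3/4·R2.
Reading off the reduced rows gives x = 4/3, y = 7/3.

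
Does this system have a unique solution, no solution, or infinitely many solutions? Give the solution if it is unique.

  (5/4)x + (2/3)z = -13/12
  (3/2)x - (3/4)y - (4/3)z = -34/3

Row-reduce:
R1 ← R1 / (5/4).
R2 ← R2 − 3/2·R1.
R2 ← R2 / (-3/4).
Rank is 2 with 3 unknowns, leaving z free.

infinitely many solutions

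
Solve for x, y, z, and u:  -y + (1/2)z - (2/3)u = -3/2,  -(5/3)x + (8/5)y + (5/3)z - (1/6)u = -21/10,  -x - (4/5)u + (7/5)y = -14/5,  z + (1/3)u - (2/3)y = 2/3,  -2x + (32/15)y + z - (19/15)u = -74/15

x = -1, y = -1, z = -1, u = 3

Row-reduce the augmented matrix:
Swap R1 and R2.
R1 ← R1 / (-5/3).
R3 ← R3 + 1·R1.
R5 ← R5 + 2·R1.
R2 ← R2 / (-1).
R1 ← R1 + 24/25·R2.
R3 ← R3 − 11/25·R2.
R4 ← R4 + 2/3·R2.
R5 ← R5 − 16/75·R2.
R3 ← R3 / (-39/50).
R1 ← R1 + 37/25·R3.
R2 ← R2 + 1/2·R3.
R4 ← R4 − 2/3·R3.
R5 ← R5 + 67/75·R3.
R4 ← R4 / (-25/351).
R1 ← R1 − 3071/1170·R4.
R2 ← R2 − 305/234·R4.
R3 ← R3 − 149/117·R4.
R5 ← R5 + 25/351·R4.
R5 reduces to 0 = 0, so the extra equation is consistent.
Reading off the reduced rows gives x = -1, y = -1, z = -1, u = 3.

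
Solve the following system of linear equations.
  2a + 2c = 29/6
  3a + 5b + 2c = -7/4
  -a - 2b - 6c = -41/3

a = -1/3, b = -5/4, c = 11/4

Row-reduce the augmented matrix:
R1 ← R1 / (2).
R2 ← R2 − 3·R1.
R3 ← R3 + 1·R1.
R2 ← R2 / (5).
R3 ← R3 + 2·R2.
R3 ← R3 / (-27/5).
R1 ← R1 − 1·R3.
R2 ← R2 + 1/5·R3.
Reading off the reduced rows gives a = -1/3, b = -5/4, c = 11/4.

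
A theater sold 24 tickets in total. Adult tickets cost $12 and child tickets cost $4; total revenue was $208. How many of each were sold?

adult tickets: 14, child tickets: 10

Let a = adult tickets, c = child tickets.
  a + c = 24
  12a + 4c = 208
Row-reduce the augmented matrix:
R2 ← R2 − 12·R1.
R2 ← R2 / (-8).
R1 ← R1 − 1·R2.
Reading off the reduced rows gives a = 14, c = 10.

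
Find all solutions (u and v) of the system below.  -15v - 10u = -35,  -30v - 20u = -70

Row-reduce:
R1 ← R1 / (-10).
R2 ← R2 + 20·R1.
Rank is 1 with 2 unknowns, leaving v free.

infinitely many solutions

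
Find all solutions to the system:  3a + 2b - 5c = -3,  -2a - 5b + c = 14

Row-reduce:
R1 ← R1 / (3).
R2 ← R2 + 2·R1.
R2 ← R2 / (-11/3).
R1 ← R1 − 2/3·R2.
Rank is 2 with 3 unknowns, leaving c free.

infinitely many solutions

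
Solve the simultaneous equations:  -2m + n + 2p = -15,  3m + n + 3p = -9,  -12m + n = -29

no solution

Row-reduce:
R1 ← R1 / (-2).
R2 ← R2 − 3·R1.
R3 ← R3 + 12·R1.
R2 ← R2 / (5/2).
R1 ← R1 + 1/2·R2.
R3 ← R3 + 5·R2.
Row 3 reduces to 0 = -2, a contradiction. The system is inconsistent.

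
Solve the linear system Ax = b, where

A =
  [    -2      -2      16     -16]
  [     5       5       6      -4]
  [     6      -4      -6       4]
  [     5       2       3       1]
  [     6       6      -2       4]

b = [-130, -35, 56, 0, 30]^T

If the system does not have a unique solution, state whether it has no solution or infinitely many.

Row-reduce the augmented matrix:
R1 ← R1 / (-2).
R2 ← R2 − 5·R1.
R3 ← R3 − 6·R1.
R4 ← R4 − 5·R1.
R5 ← R5 − 6·R1.
Swap R2 and R3.
R2 ← R2 / (-10).
R1 ← R1 − 1·R2.
R4 ← R4 + 3·R2.
R3 ← R3 / (46).
R1 ← R1 + 19/5·R3.
R2 ← R2 + 21/5·R3.
R4 ← R4 − 152/5·R3.
R5 ← R5 − 46·R3.
R4 ← R4 / (377/115).
R1 ← R1 + 4/115·R4.
R2 ← R2 − 44/115·R4.
R3 ← R3 + 22/23·R4.
R5 reduces to 0 = 0, so the extra equation is consistent.
Reading off the reduced rows gives x_1 = 2, x_2 = -1, x_3 = -4, x_4 = 4.

x_1 = 2, x_2 = -1, x_3 = -4, x_4 = 4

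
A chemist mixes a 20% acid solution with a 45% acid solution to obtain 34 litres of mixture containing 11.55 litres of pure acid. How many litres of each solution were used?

Let a = litres of solution A, b = litres of solution B.
  a + b = 34
  (1/5)a + (9/20)b = 231/20
Row-reduce the augmented matrix:
R2 ← R2 − 1/5·R1.
R2 ← R2 / (1/4).
R1 ← R1 − 1·R2.
Reading off the reduced rows gives a = 15, b = 19.

litres of solution A: 15, litres of solution B: 19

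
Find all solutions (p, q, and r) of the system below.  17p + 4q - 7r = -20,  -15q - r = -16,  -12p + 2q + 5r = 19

Row-reduce the augmented matrix:
R1 ← R1 / (17).
R3 ← R3 + 12·R1.
R2 ← R2 / (-15).
R1 ← R1 − 4/17·R2.
R3 ← R3 − 82/17·R2.
R3 ← R3 / (-67/255).
R1 ← R1 + 109/255·R3.
R2 ← R2 − 1/15·R3.
Reading off the reduced rows gives p = -1, q = 1, r = 1.

p = -1, q = 1, r = 1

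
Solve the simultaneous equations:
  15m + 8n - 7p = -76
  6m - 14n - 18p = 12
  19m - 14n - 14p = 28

Row-reduce the augmented matrix:
R1 ← R1 / (15).
R2 ← R2 − 6·R1.
R3 ← R3 − 19·R1.
R2 ← R2 / (-86/5).
R1 ← R1 − 8/15·R2.
R3 ← R3 + 362/15·R2.
R3 ← R3 / (2089/129).
R1 ← R1 + 121/129·R3.
R2 ← R2 − 38/43·R3.
Reading off the reduced rows gives m = 0, n = -6, p = 4.

m = 0, n = -6, p = 4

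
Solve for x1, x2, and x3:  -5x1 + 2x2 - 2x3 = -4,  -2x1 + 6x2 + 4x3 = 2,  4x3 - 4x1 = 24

x1 = -2, x2 = -3, x3 = 4

Row-reduce the augmented matrix:
R1 ← R1 / (-5).
R2 ← R2 + 2·R1.
R3 ← R3 + 4·R1.
R2 ← R2 / (26/5).
R1 ← R1 + 2/5·R2.
R3 ← R3 + 8/5·R2.
R3 ← R3 / (92/13).
R1 ← R1 − 10/13·R3.
R2 ← R2 − 12/13·R3.
Reading off the reduced rows gives x1 = -2, x2 = -3, x3 = 4.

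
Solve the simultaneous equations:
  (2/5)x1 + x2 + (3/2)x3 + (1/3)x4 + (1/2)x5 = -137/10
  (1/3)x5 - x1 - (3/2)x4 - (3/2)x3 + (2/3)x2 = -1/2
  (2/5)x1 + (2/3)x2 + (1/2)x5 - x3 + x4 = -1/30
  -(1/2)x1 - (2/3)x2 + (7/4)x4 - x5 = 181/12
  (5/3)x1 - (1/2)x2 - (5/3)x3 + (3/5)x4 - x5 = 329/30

x1 = -3, x2 = -5, x3 = -4, x4 = 3, x5 = -5

Row-reduce the augmented matrix:
R1 ← R1 / (2/5).
R2 ← R2 + 1·R1.
R3 ← R3 − 2/5·R1.
R4 ← R4 + 1/2·R1.
R5 ← R5 − 5/3·R1.
R2 ← R2 / (19/6).
R1 ← R1 − 5/2·R2.
R3 ← R3 + 1/3·R2.
R4 ← R4 − 7/12·R2.
R5 ← R5 + 14/3·R2.
R3 ← R3 / (-43/19).
R1 ← R1 − 75/38·R3.
R2 ← R2 − 27/38·R3.
R4 ← R4 − 111/76·R3.
R5 ← R5 + 1049/228·R3.
R4 ← R4 / (115/43).
R1 ← R1 − 485/258·R4.
R2 ← R2 + 1/43·R4.
R3 ← R3 + 34/129·R4.
R5 ← R5 + 5774/1935·R4.
R5 ← R5 / (-212711/124200).
R1 ← R1 − 1783/3312·R5.
R2 ← R2 − 1511/2760·R5.
R3 ← R3 + 533/4140·R5.
R4 ← R4 + 577/2760·R5.
Reading off the reduced rows gives x1 = -3, x2 = -5, x3 = -4, x4 = 3, x5 = -5.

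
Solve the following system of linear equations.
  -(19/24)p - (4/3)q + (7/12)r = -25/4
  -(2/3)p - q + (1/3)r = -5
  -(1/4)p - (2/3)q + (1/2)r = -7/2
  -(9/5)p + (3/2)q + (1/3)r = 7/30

Row-reduce:
R1 ← R1 / (-19/24).
R2 ← R2 + 2/3·R1.
R3 ← R3 + 1/4·R1.
R4 ← R4 + 9/5·R1.
R2 ← R2 / (7/57).
R1 ← R1 − 32/19·R2.
R3 ← R3 + 14/57·R2.
R4 ← R4 − 861/190·R2.
Swap R3 and R4.
R3 ← R3 / (29/6).
R1 ← R1 − 10/7·R3.
R2 ← R2 + 9/7·R3.
Row 4 reduces to 0 = -1, a contradiction. The system is inconsistent.

no solution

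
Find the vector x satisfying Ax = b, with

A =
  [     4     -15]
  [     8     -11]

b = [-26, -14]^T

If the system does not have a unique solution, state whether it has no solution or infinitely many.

x_1 = 1, x_2 = 2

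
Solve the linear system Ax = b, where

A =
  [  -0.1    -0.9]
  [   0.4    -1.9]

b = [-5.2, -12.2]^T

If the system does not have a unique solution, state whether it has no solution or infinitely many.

Row-reduce the augmented matrix:
R1 ← R1 / (-1/10).
R2 ← R2 − 2/5·R1.
R2 ← R2 / (-11/2).
R1 ← R1 − 9·R2.
Reading off the reduced rows gives x_1 = -2, x_2 = 6.

x_1 = -2, x_2 = 6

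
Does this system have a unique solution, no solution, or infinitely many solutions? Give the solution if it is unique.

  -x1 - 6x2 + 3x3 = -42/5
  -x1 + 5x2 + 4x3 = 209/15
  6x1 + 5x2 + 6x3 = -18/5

x1 = -13/5, x2 = 2, x3 = 1/3

Row-reduce the augmented matrix:
R1 ← R1 / (-1).
R2 ← R2 + 1·R1.
R3 ← R3 − 6·R1.
R2 ← R2 / (11).
R1 ← R1 − 6·R2.
R3 ← R3 + 31·R2.
R3 ← R3 / (295/11).
R1 ← R1 + 39/11·R3.
R2 ← R2 − 1/11·R3.
Reading off the reduced rows gives x1 = -13/5, x2 = 2, x3 = 1/3.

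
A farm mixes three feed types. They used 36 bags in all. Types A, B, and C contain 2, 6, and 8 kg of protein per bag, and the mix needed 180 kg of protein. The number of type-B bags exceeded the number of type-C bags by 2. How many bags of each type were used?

type-A bags: 14, type-B bags: 12, type-C bags: 10

Let a = type-A bags, b = type-B bags, c = type-C bags.
  b + c + a = 36
  2a + 6b + 8c = 180
  b - c = 2
Row-reduce the augmented matrix:
R2 ← R2 − 2·R1.
R2 ← R2 / (4).
R1 ← R1 − 1·R2.
R3 ← R3 − 1·R2.
R3 ← R3 / (-5/2).
R1 ← R1 + 1/2·R3.
R2 ← R2 − 3/2·R3.
Reading off the reduced rows gives a = 14, b = 12, c = 10.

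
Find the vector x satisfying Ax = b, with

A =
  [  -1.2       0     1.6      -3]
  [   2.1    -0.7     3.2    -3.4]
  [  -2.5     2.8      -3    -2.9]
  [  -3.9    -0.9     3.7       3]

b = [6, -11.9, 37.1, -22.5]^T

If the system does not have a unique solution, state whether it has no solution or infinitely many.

x_1 = -3, x_2 = 0, x_3 = -6, x_4 = -4

Row-reduce the augmented matrix:
R1 ← R1 / (-6/5).
R2 ← R2 − 21/10·R1.
R3 ← R3 + 5/2·R1.
R4 ← R4 + 39/10·R1.
R2 ← R2 / (-7/10).
R3 ← R3 − 14/5·R2.
R4 ← R4 + 9/10·R2.
R3 ← R3 / (53/3).
R1 ← R1 + 4/3·R3.
R2 ← R2 + 60/7·R3.
R4 ← R4 + 129/14·R3.
R4 ← R4 / (112377/14840).
R1 ← R1 − 15/106·R4.
R2 ← R2 + 2081/742·R4.
R3 ← R3 + 375/212·R4.
Reading off the reduced rows gives x_1 = -3, x_2 = 0, x_3 = -6, x_4 = -4.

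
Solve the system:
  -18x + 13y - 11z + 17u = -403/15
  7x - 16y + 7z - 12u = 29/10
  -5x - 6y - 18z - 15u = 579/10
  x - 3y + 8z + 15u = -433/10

x = 5/2, y = 3/5, z = -3, u = -4/3

Row-reduce the augmented matrix:
R1 ← R1 / (-18).
R2 ← R2 − 7·R1.
R3 ← R3 + 5·R1.
R4 ← R4 − 1·R1.
R2 ← R2 / (-197/18).
R1 ← R1 + 13/18·R2.
R3 ← R3 + 173/18·R2.
R4 ← R4 + 41/18·R2.
R3 ← R3 / (-3415/197).
R1 ← R1 − 85/197·R3.
R2 ← R2 + 49/197·R3.
R4 ← R4 − 1344/197·R3.
R4 ← R4 / (38134/3415).
R1 ← R1 + 657/683·R4.
R2 ← R2 − 2416/3415·R4.
R3 ← R3 − 2953/3415·R4.
Reading off the reduced rows gives x = 5/2, y = 3/5, z = -3, u = -4/3.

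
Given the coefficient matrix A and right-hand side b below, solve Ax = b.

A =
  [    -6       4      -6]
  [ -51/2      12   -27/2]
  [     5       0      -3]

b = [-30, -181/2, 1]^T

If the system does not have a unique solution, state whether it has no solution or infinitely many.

Row-reduce:
R1 ← R1 / (-6).
R2 ← R2 + 51/2·R1.
R3 ← R3 − 5·R1.
R2 ← R2 / (-5).
R1 ← R1 + 2/3·R2.
R3 ← R3 − 10/3·R2.
Row 3 reduces to 0 = 2/3, a contradiction. The system is inconsistent.

no solution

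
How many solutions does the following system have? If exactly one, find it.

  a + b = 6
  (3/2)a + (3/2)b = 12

Row-reduce:
R2 ← R2 − 3/2·R1.
Row 2 reduces to 0 = 3, a contradiction. The system is inconsistent.

no solution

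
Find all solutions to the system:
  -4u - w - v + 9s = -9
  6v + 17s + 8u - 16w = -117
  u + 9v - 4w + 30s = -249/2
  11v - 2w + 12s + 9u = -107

no solution

Row-reduce:
R1 ← R1 / (-4).
R2 ← R2 − 8·R1.
R3 ← R3 − 1·R1.
R4 ← R4 − 9·R1.
R2 ← R2 / (4).
R1 ← R1 − 1/4·R2.
R3 ← R3 − 35/4·R2.
R4 ← R4 − 35/4·R2.
R3 ← R3 / (281/8).
R1 ← R1 − 11/8·R3.
R2 ← R2 + 9/2·R3.
R4 ← R4 − 281/8·R3.
Row 4 reduces to 0 = -1/2, a contradiction. The system is inconsistent.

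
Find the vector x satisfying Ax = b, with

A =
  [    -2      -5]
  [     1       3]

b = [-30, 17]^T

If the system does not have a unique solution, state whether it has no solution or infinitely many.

x_1 = 5, x_2 = 4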